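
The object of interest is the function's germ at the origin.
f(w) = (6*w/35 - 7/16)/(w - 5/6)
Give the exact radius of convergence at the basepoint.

Denominator factor (w - 5/6): pole of order 1 at 5/6, modulus 5/6.
The radius of convergence is the smallest modulus among the singular points: 5/6.

The radius of convergence is 5/6.


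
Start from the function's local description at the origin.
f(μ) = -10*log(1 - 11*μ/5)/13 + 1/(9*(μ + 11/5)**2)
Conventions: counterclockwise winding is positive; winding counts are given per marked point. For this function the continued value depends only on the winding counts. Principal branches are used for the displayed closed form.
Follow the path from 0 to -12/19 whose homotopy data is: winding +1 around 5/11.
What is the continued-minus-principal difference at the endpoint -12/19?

The rational part is single-valued and drops out of the difference; each branch term changes only by its own monodromy.
(-10/13)*log(1 - μ/(5/11)): each positive loop around 5/11 adds 2*pi*i to the log, so winding +1 contributes (-10/13)*(1)*2*pi*i = -(20/13)*pi*i.
Summing the contributions at μ = -12/19 gives -(20/13)*pi*i.

Continued minus principal equals -(20/13)*pi*i.


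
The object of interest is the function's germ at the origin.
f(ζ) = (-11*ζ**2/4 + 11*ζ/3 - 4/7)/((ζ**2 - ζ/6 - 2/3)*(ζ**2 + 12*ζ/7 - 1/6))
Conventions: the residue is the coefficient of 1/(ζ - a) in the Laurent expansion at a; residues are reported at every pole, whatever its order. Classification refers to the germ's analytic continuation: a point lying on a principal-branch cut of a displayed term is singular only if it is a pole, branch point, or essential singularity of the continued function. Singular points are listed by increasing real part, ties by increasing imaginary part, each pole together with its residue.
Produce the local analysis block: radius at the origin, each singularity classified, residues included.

Denominator factor (ζ**2 - ζ/6 - 2/3): discriminant 97/36, real irrational roots 1/12 + (1/12)*sqrt(97) and 1/12 - (1/12)*sqrt(97); poles of order 1, moduli 1/12 + (1/12)*sqrt(97) and -1/12 + (1/12)*sqrt(97).
Denominator factor (ζ**2 + 12*ζ/7 - 1/6): discriminant 530/147, real irrational roots -6/7 + (1/42)*sqrt(1590) and -6/7 - (1/42)*sqrt(1590); poles of order 1, moduli -6/7 + (1/42)*sqrt(1590) and 6/7 + (1/42)*sqrt(1590).
The radius of convergence is the smallest modulus among the singular points: -6/7 + (1/42)*sqrt(1590).
The factor ζ**2 + 12*ζ/7 - 1/6 splits as (ζ - a)(ζ - a') with a = -6/7 - (1/42)*sqrt(1590), a' = -6/7 + (1/42)*sqrt(1590). At the order-1 pole a set g(ζ) = (ζ - a)*f(ζ) = [(-11*ζ**2/4 + 11*ζ/3 - 4/7)/(ζ**2 - ζ/6 - 2/3)] / (ζ - a').
Simple pole: residue = g(a) at a = -6/7 - (1/42)*sqrt(1590), which is 129705/82636 + (751823/21898540)*sqrt(1590).
The factor ζ**2 - ζ/6 - 2/3 splits as (ζ - a)(ζ - a') with a = 1/12 - (1/12)*sqrt(97), a' = 1/12 + (1/12)*sqrt(97). At the order-1 pole a set g(ζ) = (ζ - a)*f(ζ) = [(-11*ζ**2/4 + 11*ζ/3 - 4/7)/(ζ**2 + 12*ζ/7 - 1/6)] / (ζ - a').
Simple pole: residue = g(a) at a = 1/12 - (1/12)*sqrt(97), which is -129705/82636 - (1389159/8015692)*sqrt(97).
The factor ζ**2 + 12*ζ/7 - 1/6 splits as (ζ - a)(ζ - a') with a = -6/7 + (1/42)*sqrt(1590), a' = -6/7 - (1/42)*sqrt(1590). At the order-1 pole a set g(ζ) = (ζ - a)*f(ζ) = [(-11*ζ**2/4 + 11*ζ/3 - 4/7)/(ζ**2 - ζ/6 - 2/3)] / (ζ - a').
Simple pole: residue = g(a) at a = -6/7 + (1/42)*sqrt(1590), which is 129705/82636 - (751823/21898540)*sqrt(1590).
The factor ζ**2 - ζ/6 - 2/3 splits as (ζ - a)(ζ - a') with a = 1/12 + (1/12)*sqrt(97), a' = 1/12 - (1/12)*sqrt(97). At the order-1 pole a set g(ζ) = (ζ - a)*f(ζ) = [(-11*ζ**2/4 + 11*ζ/3 - 4/7)/(ζ**2 + 12*ζ/7 - 1/6)] / (ζ - a').
Simple pole: residue = g(a) at a = 1/12 + (1/12)*sqrt(97), which is -129705/82636 + (1389159/8015692)*sqrt(97).
List the singular points by increasing real part (a conjugate pair: the negative imaginary part first).

Radius of convergence at 0: -6/7 + (1/42)*sqrt(1590).
At -6/7 - (1/42)*sqrt(1590): a pole of order 1; residue 129705/82636 + (751823/21898540)*sqrt(1590).
At 1/12 - (1/12)*sqrt(97): a pole of order 1; residue -129705/82636 - (1389159/8015692)*sqrt(97).
At -6/7 + (1/42)*sqrt(1590): a pole of order 1; residue 129705/82636 - (751823/21898540)*sqrt(1590).
At 1/12 + (1/12)*sqrt(97): a pole of order 1; residue -129705/82636 + (1389159/8015692)*sqrt(97).


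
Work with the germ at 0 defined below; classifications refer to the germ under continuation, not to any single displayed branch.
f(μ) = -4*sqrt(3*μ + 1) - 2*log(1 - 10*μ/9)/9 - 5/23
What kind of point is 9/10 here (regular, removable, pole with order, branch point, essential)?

The term (-2/9)*log(1 - μ/(9/10)) has argument 1 - 9/10/(9/10) = 0 at 9/10: a logarithmic (infinitely-sheeted) branch point; the remaining terms are analytic or single-valued there.

The point is a logarithmic branch point.


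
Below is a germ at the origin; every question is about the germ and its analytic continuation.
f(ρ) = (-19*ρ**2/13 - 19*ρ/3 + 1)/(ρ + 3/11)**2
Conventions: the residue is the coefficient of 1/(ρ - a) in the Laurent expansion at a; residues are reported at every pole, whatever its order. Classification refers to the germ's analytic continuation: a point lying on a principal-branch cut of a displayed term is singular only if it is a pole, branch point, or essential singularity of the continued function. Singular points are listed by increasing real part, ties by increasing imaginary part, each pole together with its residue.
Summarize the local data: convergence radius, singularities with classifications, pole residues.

Denominator factor (ρ + 3/11)^2: pole of order 2 at -3/11, modulus 3/11.
The radius of convergence is the smallest modulus among the singular points: 3/11.
At the order-2 pole -3/11 set g(ρ) = (ρ - (-3/11))^2*f(ρ) = -19*ρ**2/13 - 19*ρ/3 + 1.
Order-2 pole: residue = g'(a); g'(-3/11) = -2375/429, so the residue is -2375/429.

Radius of convergence at 0: 3/11.
At -3/11: a pole of order 2; residue -2375/429.


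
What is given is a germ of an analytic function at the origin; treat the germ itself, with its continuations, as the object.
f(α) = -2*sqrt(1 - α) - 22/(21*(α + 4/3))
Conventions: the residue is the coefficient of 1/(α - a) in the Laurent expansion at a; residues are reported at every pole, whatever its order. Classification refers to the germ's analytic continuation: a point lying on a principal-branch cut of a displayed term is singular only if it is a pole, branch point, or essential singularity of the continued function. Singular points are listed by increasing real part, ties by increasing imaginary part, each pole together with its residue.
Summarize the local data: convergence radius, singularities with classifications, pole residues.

Radius of convergence at 0: 1.
At -4/3: a pole of order 1; residue -22/21.
At 1: an algebraic (square-root) branch point.

Denominator factor (α + 4/3): pole of order 1 at -4/3, modulus 4/3.
Branch term (-2)*sqrt(1 - α/(1)): its argument vanishes at α = 1, a square-root branch point, modulus 1.
The radius of convergence is the smallest modulus among the singular points: 1.
The branch term is analytic at -4/3 and contributes nothing to the residue; only the rational part matters.
At the order-1 pole -4/3 set g(α) = (α - (-4/3))*(rational part) = -22/21.
Simple pole: residue = g(a) at a = -4/3, which is -22/21.
List the singular points by increasing real part (a conjugate pair: the negative imaginary part first).


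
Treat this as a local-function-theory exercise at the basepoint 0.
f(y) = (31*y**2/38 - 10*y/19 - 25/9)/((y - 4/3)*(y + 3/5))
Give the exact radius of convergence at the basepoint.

Denominator factor (y + 3/5): pole of order 1 at -3/5, modulus 3/5.
Denominator factor (y - 4/3): pole of order 1 at 4/3, modulus 4/3.
The radius of convergence is the smallest modulus among the singular points: 3/5.

The radius of convergence is 3/5.


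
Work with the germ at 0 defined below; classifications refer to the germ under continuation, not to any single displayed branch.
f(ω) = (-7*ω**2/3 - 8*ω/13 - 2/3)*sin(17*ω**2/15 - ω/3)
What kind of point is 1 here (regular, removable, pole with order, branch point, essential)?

There is no denominator, hence no pole anywhere.
The factor sin(17*ω**2/15 - ω/3) is entire.
So the germ continues analytically to 1.

The point is a regular point.


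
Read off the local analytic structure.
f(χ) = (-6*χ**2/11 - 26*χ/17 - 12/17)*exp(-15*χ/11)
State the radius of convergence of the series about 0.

The factor exp(-15*χ/11) is entire and contributes no finite singular point.
The polynomial part has no poles.
No finite singular points: the Taylor series at 0 converges everywhere.

The radius of convergence is infinite.


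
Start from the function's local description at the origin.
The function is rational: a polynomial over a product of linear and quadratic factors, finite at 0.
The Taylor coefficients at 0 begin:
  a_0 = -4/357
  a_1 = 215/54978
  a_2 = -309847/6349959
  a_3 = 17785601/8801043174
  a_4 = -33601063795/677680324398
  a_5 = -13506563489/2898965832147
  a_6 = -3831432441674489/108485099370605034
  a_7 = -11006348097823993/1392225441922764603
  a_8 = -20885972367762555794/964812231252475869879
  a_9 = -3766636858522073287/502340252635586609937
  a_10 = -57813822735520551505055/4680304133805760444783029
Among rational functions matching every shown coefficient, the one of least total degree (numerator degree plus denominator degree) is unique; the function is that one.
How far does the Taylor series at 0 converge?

No rational of total degree below 9 reproduces all 11 coefficients; solving the [2/7] Pade equations on them gives f(r) = (16*r**2/7 - 9*r/34 + 12/17)/((r + 7/3)*(r**2 + 5*r/11 - 3)**3), whose expansion matches every shown term.
Denominator factor (r**2 + 5*r/11 - 3)^3: discriminant 1477/121, real irrational roots -5/22 + (1/22)*sqrt(1477) and -5/22 - (1/22)*sqrt(1477); poles of order 3, moduli -5/22 + (1/22)*sqrt(1477) and 5/22 + (1/22)*sqrt(1477).
Denominator factor (r + 7/3): pole of order 1 at -7/3, modulus 7/3.
The radius of convergence is the smallest modulus among the singular points: -5/22 + (1/22)*sqrt(1477).

The radius of convergence is -5/22 + (1/22)*sqrt(1477).


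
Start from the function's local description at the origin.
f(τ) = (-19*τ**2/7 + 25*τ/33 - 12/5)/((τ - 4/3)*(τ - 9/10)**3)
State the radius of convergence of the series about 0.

Denominator factor (τ - 4/3): pole of order 1 at 4/3, modulus 4/3.
Denominator factor (τ - 9/10)^3: pole of order 3 at 9/10, modulus 9/10.
The radius of convergence is the smallest modulus among the singular points: 9/10.

The radius of convergence is 9/10.


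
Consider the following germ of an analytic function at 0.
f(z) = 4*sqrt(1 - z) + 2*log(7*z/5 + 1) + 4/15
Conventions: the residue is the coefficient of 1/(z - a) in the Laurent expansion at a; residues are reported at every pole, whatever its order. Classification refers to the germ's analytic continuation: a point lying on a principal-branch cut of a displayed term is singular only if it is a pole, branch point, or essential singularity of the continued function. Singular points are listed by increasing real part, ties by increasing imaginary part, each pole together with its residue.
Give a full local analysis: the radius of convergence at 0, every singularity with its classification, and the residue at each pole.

Branch term (4)*sqrt(1 - z/(1)): its argument vanishes at z = 1, a square-root branch point, modulus 1.
Branch term (2)*log(1 - z/(-5/7)): its argument vanishes at z = -5/7, a logarithmic branch point, modulus 5/7.
The radius of convergence is the smallest modulus among the singular points: 5/7.
List the singular points by increasing real part (a conjugate pair: the negative imaginary part first).

Radius of convergence at 0: 5/7.
At -5/7: a logarithmic branch point.
At 1: an algebraic (square-root) branch point.


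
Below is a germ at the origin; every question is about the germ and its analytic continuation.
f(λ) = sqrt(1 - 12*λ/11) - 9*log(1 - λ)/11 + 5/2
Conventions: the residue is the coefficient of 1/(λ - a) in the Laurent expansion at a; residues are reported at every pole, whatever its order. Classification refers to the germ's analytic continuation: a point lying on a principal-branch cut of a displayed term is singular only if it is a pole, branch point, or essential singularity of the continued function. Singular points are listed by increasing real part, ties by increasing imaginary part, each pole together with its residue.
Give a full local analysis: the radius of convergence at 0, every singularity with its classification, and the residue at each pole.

Radius of convergence at 0: 11/12.
At 11/12: an algebraic (square-root) branch point.
At 1: a logarithmic branch point.

Branch term (-9/11)*log(1 - λ/(1)): its argument vanishes at λ = 1, a logarithmic branch point, modulus 1.
Branch term (1)*sqrt(1 - λ/(11/12)): its argument vanishes at λ = 11/12, a square-root branch point, modulus 11/12.
The radius of convergence is the smallest modulus among the singular points: 11/12.
List the singular points by increasing real part (a conjugate pair: the negative imaginary part first).


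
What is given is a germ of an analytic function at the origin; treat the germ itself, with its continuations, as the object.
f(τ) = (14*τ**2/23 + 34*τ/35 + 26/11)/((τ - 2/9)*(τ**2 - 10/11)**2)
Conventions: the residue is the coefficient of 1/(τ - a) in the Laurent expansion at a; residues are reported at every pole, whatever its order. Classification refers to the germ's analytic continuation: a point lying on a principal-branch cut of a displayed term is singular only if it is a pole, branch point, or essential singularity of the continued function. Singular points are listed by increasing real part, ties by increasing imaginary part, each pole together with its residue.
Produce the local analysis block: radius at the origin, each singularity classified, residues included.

Radius of convergence at 0: 2/9.
At -(1/11)*sqrt(110): a pole of order 2; residue -833853933/472338580 + (7440543/84346175)*sqrt(110).
At 2/9: a pole of order 1; residue 833853933/236169290.
At (1/11)*sqrt(110): a pole of order 2; residue -833853933/472338580 - (7440543/84346175)*sqrt(110).


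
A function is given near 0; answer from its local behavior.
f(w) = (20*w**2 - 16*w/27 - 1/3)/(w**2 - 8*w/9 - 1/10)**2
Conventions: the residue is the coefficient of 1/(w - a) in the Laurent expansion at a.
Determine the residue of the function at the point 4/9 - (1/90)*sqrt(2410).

The factor w**2 - 8*w/9 - 1/10 splits as (w - a)(w - a') with a = 4/9 - (1/90)*sqrt(2410), a' = 4/9 + (1/90)*sqrt(2410). At the order-2 pole a set g(w) = (w - a)^2*f(w) = [20*w**2 - 16*w/27 - 1/3] / (w - a')^2.
Order-2 pole: residue = g'(a); g'(4/9 - (1/90)*sqrt(2410)) = -(9465/116162)*sqrt(2410), so the residue is -(9465/116162)*sqrt(2410).

The residue is -(9465/116162)*sqrt(2410).


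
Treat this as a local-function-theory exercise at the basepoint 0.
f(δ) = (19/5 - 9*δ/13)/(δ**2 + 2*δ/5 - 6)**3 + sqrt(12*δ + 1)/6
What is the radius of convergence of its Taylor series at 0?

The radius of convergence is 1/12.

Denominator factor (δ**2 + 2*δ/5 - 6)^3: discriminant 604/25, real irrational roots -1/5 + (1/5)*sqrt(151) and -1/5 - (1/5)*sqrt(151); poles of order 3, moduli -1/5 + (1/5)*sqrt(151) and 1/5 + (1/5)*sqrt(151).
Branch term (1/6)*sqrt(1 - δ/(-1/12)): its argument vanishes at δ = -1/12, a square-root branch point, modulus 1/12.
The radius of convergence is the smallest modulus among the singular points: 1/12.


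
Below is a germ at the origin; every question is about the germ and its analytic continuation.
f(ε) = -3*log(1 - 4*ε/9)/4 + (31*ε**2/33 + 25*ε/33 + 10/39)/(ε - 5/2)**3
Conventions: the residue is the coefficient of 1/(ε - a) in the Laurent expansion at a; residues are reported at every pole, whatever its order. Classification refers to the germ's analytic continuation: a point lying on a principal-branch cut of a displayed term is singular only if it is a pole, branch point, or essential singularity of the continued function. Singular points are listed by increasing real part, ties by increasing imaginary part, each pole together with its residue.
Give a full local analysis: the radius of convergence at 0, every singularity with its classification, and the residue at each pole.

Denominator factor (ε - 5/2)^3: pole of order 3 at 5/2, modulus 5/2.
Branch term (-3/4)*log(1 - ε/(9/4)): its argument vanishes at ε = 9/4, a logarithmic branch point, modulus 9/4.
The radius of convergence is the smallest modulus among the singular points: 9/4.
The branch term is analytic at 5/2 and contributes nothing to the residue; only the rational part matters.
At the order-3 pole 5/2 set g(ε) = (ε - (5/2))^3*(rational part) = 31*ε**2/33 + 25*ε/33 + 10/39.
Order-3 pole: residue = g''(a)/2; g''(5/2) = 62/33, so the residue is 31/33.
List the singular points by increasing real part (a conjugate pair: the negative imaginary part first).

Radius of convergence at 0: 9/4.
At 9/4: a logarithmic branch point.
At 5/2: a pole of order 3; residue 31/33.


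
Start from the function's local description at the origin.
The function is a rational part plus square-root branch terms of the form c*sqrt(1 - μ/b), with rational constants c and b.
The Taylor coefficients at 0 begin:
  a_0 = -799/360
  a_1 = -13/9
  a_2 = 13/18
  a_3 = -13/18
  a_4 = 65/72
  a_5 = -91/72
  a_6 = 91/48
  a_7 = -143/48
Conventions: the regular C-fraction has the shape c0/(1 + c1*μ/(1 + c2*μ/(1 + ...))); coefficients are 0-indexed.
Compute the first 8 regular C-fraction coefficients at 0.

Taylor coefficients (read off): a_0 = -799/360, a_1 = -13/9, a_2 = 13/18, a_3 = -13/18, a_4 = 65/72, a_5 = -91/72, a_6 = 91/48, a_7 = -143/48.
c0 = a_0 = -799/360. Peel one level at a time: if S = 1 + c*μ/S' with S'(0) = 1, then c is the μ-coefficient of S and S' = c*μ/(S - 1).
S_1 = c0/f = 1 + (-520/799)*μ + (478140/638401)*μ^2 + ...; c1 = -520/799.
S_2 = c1*μ/(S_1 - 1) = 1 + (1839/1598)*μ + (-1/4)*μ^2 + ...; c2 = 1839/1598.
S_3 = c2*μ/(S_2 - 1) = 1 + (799/3678)*μ + (-2300321/13527684)*μ^2 + ...; c3 = 799/3678.
S_4 = c3*μ/(S_3 - 1) = 1 + (2879/3678)*μ + (-1/4)*μ^2 + ...; c4 = 2879/3678.
S_5 = c4*μ/(S_4 - 1) = 1 + (1839/5758)*μ + (-7207041/33154564)*μ^2 + ...; c5 = 1839/5758.
S_6 = c5*μ/(S_5 - 1) = 1 + (3919/5758)*μ + (-1/4)*μ^2 + ...; c6 = 3919/5758.
S_7 = c6*μ/(S_6 - 1) = 1 + (2879/7838)*μ + ...; c7 = 2879/7838.

The regular C-fraction coefficients are [-799/360, -520/799, 1839/1598, 799/3678, 2879/3678, 1839/5758, 3919/5758, 2879/7838].


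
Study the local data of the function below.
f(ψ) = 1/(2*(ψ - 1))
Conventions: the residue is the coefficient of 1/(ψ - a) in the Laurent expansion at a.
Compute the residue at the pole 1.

The residue is 1/2.

At the order-1 pole 1 set g(ψ) = (ψ - (1))*f(ψ) = 1/2.
Simple pole: residue = g(a) at a = 1, which is 1/2.


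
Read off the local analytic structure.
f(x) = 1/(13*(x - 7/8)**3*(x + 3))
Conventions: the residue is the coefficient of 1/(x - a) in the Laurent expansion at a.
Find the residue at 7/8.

At the order-3 pole 7/8 set g(x) = (x - (7/8))^3*f(x) = 1/(13*(x + 3)).
Order-3 pole: residue = g''(a)/2; g''(7/8) = 1024/387283, so the residue is 512/387283.

The residue is 512/387283.


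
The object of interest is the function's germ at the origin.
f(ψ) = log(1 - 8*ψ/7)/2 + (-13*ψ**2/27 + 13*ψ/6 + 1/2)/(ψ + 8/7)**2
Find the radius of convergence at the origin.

The radius of convergence is 7/8.

Denominator factor (ψ + 8/7)^2: pole of order 2 at -8/7, modulus 8/7.
Branch term (1/2)*log(1 - ψ/(7/8)): its argument vanishes at ψ = 7/8, a logarithmic branch point, modulus 7/8.
The radius of convergence is the smallest modulus among the singular points: 7/8.


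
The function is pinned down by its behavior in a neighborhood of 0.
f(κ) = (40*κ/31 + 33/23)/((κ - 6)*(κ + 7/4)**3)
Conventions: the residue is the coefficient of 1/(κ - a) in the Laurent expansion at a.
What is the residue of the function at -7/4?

At the order-3 pole -7/4 set g(κ) = (κ - (-7/4))^3*f(κ) = (40*κ/31 + 33/23)/(κ - 6).
Order-3 pole: residue = g''(a)/2; g''(-7/4) = -837504/21240983, so the residue is -418752/21240983.

The residue is -418752/21240983.


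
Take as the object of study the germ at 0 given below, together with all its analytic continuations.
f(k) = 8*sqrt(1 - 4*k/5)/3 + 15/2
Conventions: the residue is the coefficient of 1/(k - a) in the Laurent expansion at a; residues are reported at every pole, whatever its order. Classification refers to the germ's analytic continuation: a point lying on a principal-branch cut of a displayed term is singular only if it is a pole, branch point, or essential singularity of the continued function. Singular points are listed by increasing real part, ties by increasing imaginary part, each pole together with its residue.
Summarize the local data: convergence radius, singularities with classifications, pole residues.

Branch term (8/3)*sqrt(1 - k/(5/4)): its argument vanishes at k = 5/4, a square-root branch point, modulus 5/4.
The radius of convergence is the smallest modulus among the singular points: 5/4.

Radius of convergence at 0: 5/4.
At 5/4: an algebraic (square-root) branch point.


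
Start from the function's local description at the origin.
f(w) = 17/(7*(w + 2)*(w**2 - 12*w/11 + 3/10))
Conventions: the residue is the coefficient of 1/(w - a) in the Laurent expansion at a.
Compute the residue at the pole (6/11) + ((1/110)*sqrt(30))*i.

The factor w**2 - 12*w/11 + 3/10 splits as (w - a)(w - a') with a = (6/11) + ((1/110)*sqrt(30))*i, a' = (6/11) - ((1/110)*sqrt(30))*i. At the order-1 pole a set g(w) = (w - a)*f(w) = [17/(7*(w + 2))] / (w - a').
Simple pole: residue = g(a) at a = (6/11) + ((1/110)*sqrt(30))*i, which is (-935/4991) - ((3740/2139)*sqrt(30))*i.

The residue is (-935/4991) - ((3740/2139)*sqrt(30))*i.


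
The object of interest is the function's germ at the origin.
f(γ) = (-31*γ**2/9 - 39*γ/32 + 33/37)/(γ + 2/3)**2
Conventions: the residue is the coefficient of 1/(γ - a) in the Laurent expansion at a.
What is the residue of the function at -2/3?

The residue is 2915/864.

At the order-2 pole -2/3 set g(γ) = (γ - (-2/3))^2*f(γ) = -31*γ**2/9 - 39*γ/32 + 33/37.
Order-2 pole: residue = g'(a); g'(-2/3) = 2915/864, so the residue is 2915/864.


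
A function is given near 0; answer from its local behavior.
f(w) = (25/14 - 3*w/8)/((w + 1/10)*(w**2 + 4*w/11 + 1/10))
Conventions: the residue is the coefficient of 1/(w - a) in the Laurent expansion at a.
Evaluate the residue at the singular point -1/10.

The residue is 56155/2268.

At the order-1 pole -1/10 set g(w) = (w - (-1/10))*f(w) = (25/14 - 3*w/8)/(w**2 + 4*w/11 + 1/10).
Simple pole: residue = g(a) at a = -1/10, which is 56155/2268.


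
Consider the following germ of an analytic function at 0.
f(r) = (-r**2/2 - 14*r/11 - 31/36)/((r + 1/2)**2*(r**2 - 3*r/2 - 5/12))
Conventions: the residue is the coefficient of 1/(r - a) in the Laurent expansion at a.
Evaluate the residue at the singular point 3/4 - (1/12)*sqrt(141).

The residue is 2099/1078 + (30841/151998)*sqrt(141).

The factor r**2 - 3*r/2 - 5/12 splits as (r - a)(r - a') with a = 3/4 - (1/12)*sqrt(141), a' = 3/4 + (1/12)*sqrt(141). At the order-1 pole a set g(r) = (r - a)*f(r) = [(-r**2/2 - 14*r/11 - 31/36)/(r + 1/2)**2] / (r - a').
Simple pole: residue = g(a) at a = 3/4 - (1/12)*sqrt(141), which is 2099/1078 + (30841/151998)*sqrt(141).


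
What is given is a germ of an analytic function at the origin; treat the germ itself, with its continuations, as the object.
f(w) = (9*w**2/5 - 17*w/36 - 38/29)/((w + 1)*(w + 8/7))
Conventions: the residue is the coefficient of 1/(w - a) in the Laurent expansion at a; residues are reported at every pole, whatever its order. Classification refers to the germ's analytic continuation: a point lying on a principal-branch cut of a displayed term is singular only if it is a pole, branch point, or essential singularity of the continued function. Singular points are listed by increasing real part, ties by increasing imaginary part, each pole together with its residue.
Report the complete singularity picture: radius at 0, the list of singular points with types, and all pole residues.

Radius of convergence at 0: 1.
At -8/7: a pole of order 1; residue -101056/9135.
At -1: a pole of order 1; residue 35147/5220.

Denominator factor (w + 8/7): pole of order 1 at -8/7, modulus 8/7.
Denominator factor (w + 1): pole of order 1 at -1, modulus 1.
The radius of convergence is the smallest modulus among the singular points: 1.
At the order-1 pole -8/7 set g(w) = (w - (-8/7))*f(w) = (9*w**2/5 - 17*w/36 - 38/29)/(w + 1).
Simple pole: residue = g(a) at a = -8/7, which is -101056/9135.
At the order-1 pole -1 set g(w) = (w - (-1))*f(w) = (9*w**2/5 - 17*w/36 - 38/29)/(w + 8/7).
Simple pole: residue = g(a) at a = -1, which is 35147/5220.
List the singular points by increasing real part (a conjugate pair: the negative imaginary part first).


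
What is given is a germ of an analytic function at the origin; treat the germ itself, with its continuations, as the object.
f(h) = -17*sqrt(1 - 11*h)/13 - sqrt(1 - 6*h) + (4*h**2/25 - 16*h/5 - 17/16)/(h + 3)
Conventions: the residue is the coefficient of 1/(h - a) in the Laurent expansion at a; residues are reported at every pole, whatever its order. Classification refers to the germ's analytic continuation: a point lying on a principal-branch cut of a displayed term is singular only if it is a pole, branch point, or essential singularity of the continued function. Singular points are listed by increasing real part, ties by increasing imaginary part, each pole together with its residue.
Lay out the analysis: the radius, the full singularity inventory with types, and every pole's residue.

Radius of convergence at 0: 1/11.
At -3: a pole of order 1; residue 3991/400.
At 1/11: an algebraic (square-root) branch point.
At 1/6: an algebraic (square-root) branch point.

Denominator factor (h + 3): pole of order 1 at -3, modulus 3.
Branch term (-1)*sqrt(1 - h/(1/6)): its argument vanishes at h = 1/6, a square-root branch point, modulus 1/6.
Branch term (-17/13)*sqrt(1 - h/(1/11)): its argument vanishes at h = 1/11, a square-root branch point, modulus 1/11.
The radius of convergence is the smallest modulus among the singular points: 1/11.
The branch terms are analytic at -3 and contribute nothing to the residue; only the rational part matters.
At the order-1 pole -3 set g(h) = (h - (-3))*(rational part) = 4*h**2/25 - 16*h/5 - 17/16.
Simple pole: residue = g(a) at a = -3, which is 3991/400.
List the singular points by increasing real part (a conjugate pair: the negative imaginary part first).


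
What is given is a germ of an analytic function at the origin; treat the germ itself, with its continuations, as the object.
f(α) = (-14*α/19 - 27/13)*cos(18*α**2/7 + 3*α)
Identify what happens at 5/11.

There is no denominator, hence no pole anywhere.
The factor cos(18*α**2/7 + 3*α) is entire.
So the germ continues analytically to 5/11.

The point is a regular point.


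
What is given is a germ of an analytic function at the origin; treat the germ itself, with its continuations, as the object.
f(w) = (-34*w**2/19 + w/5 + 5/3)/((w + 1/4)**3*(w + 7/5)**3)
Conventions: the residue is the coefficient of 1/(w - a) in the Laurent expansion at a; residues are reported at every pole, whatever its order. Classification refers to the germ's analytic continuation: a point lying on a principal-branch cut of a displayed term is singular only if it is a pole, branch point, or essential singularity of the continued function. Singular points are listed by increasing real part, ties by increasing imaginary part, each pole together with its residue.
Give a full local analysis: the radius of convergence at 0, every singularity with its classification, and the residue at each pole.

Denominator factor (w + 7/5)^3: pole of order 3 at -7/5, modulus 7/5.
Denominator factor (w + 1/4)^3: pole of order 3 at -1/4, modulus 1/4.
The radius of convergence is the smallest modulus among the singular points: 1/4.
At the order-3 pole -7/5 set g(w) = (w - (-7/5))^3*f(w) = (-34*w**2/19 + w/5 + 5/3)/(w + 1/4)**3.
Order-3 pole: residue = g''(a)/2; g''(-7/5) = -350880000/122290517, so the residue is -175440000/122290517.
At the order-3 pole -1/4 set g(w) = (w - (-1/4))^3*f(w) = (-34*w**2/19 + w/5 + 5/3)/(w + 7/5)**3.
Order-3 pole: residue = g''(a)/2; g''(-1/4) = 350880000/122290517, so the residue is 175440000/122290517.
List the singular points by increasing real part (a conjugate pair: the negative imaginary part first).

Radius of convergence at 0: 1/4.
At -7/5: a pole of order 3; residue -175440000/122290517.
At -1/4: a pole of order 3; residue 175440000/122290517.


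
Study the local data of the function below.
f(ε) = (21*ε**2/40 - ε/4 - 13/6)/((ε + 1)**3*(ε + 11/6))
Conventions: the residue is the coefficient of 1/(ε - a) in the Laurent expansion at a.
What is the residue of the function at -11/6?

At the order-1 pole -11/6 set g(ε) = (ε - (-11/6))*f(ε) = (21*ε**2/40 - ε/4 - 13/6)/(ε + 1)**3.
Simple pole: residue = g(a) at a = -11/6, which is -243/2500.

The residue is -243/2500.


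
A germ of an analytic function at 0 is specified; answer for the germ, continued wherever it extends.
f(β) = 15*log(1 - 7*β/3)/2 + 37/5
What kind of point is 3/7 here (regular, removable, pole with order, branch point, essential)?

The term (15/2)*log(1 - β/(3/7)) has argument 1 - 3/7/(3/7) = 0 at 3/7: a logarithmic (infinitely-sheeted) branch point; the remaining terms are analytic or single-valued there.

The point is a logarithmic branch point.


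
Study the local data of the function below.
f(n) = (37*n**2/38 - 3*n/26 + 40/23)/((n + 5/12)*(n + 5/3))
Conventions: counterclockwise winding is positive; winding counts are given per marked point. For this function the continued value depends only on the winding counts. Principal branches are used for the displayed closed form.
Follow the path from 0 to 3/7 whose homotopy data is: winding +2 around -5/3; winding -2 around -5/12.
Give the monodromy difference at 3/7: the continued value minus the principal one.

Continued minus principal equals 0.

The function is rational, hence single-valued: continuing it around any pole returns the same value, so the difference is 0.


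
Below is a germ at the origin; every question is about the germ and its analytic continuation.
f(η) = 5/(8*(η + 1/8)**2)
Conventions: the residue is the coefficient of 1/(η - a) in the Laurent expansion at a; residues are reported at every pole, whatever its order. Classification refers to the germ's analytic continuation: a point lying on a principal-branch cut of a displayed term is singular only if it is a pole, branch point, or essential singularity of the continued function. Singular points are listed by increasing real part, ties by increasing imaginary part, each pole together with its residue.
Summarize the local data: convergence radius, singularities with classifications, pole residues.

Radius of convergence at 0: 1/8.
At -1/8: a pole of order 2; residue 0.

Denominator factor (η + 1/8)^2: pole of order 2 at -1/8, modulus 1/8.
The radius of convergence is the smallest modulus among the singular points: 1/8.
At the order-2 pole -1/8 set g(η) = (η - (-1/8))^2*f(η) = 5/8.
Order-2 pole: residue = g'(a); g'(-1/8) = 0, so the residue is 0.


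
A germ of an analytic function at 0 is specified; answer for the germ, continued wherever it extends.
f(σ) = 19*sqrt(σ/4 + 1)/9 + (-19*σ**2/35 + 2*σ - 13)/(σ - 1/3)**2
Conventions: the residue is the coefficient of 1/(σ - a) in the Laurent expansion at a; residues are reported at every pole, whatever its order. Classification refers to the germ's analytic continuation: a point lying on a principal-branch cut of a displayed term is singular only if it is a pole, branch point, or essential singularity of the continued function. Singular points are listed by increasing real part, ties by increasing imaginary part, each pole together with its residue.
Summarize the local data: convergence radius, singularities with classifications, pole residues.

Denominator factor (σ - 1/3)^2: pole of order 2 at 1/3, modulus 1/3.
Branch term (19/9)*sqrt(1 - σ/(-4)): its argument vanishes at σ = -4, a square-root branch point, modulus 4.
The radius of convergence is the smallest modulus among the singular points: 1/3.
The branch term is analytic at 1/3 and contributes nothing to the residue; only the rational part matters.
At the order-2 pole 1/3 set g(σ) = (σ - (1/3))^2*(rational part) = -19*σ**2/35 + 2*σ - 13.
Order-2 pole: residue = g'(a); g'(1/3) = 172/105, so the residue is 172/105.
List the singular points by increasing real part (a conjugate pair: the negative imaginary part first).

Radius of convergence at 0: 1/3.
At -4: an algebraic (square-root) branch point.
At 1/3: a pole of order 2; residue 172/105.


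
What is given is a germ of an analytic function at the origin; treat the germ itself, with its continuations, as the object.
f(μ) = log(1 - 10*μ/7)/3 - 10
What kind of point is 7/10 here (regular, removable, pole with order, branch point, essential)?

The term (1/3)*log(1 - μ/(7/10)) has argument 1 - 7/10/(7/10) = 0 at 7/10: a logarithmic (infinitely-sheeted) branch point; the remaining terms are analytic or single-valued there.

The point is a logarithmic branch point.


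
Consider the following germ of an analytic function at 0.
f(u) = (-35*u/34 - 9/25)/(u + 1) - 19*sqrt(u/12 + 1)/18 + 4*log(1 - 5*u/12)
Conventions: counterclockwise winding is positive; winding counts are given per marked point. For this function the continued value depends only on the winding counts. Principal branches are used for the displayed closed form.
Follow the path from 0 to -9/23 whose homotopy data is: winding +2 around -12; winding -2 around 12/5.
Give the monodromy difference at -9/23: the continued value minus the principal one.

Continued minus principal equals -(16)*pi*i.

The rational part is single-valued and drops out of the difference; each branch term changes only by its own monodromy.
(-19/18)*sqrt(1 - u/(-12)): winding +2 is even, the square root returns to the same sheet, contribution 0.
(4)*log(1 - u/(12/5)): each positive loop around 12/5 adds 2*pi*i to the log, so winding -2 contributes (4)*(-2)*2*pi*i = -(16)*pi*i.
Summing the contributions at u = -9/23 gives -(16)*pi*i.


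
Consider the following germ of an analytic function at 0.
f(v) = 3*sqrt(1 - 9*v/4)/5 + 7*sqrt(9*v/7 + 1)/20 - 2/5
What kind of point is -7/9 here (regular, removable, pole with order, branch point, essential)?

The term (7/20)*sqrt(1 - v/(-7/9)) has argument 1 - -7/9/(-7/9) = 0 at -7/9: a square-root (algebraic, two-sheeted) branch point; the remaining terms are analytic or single-valued there.

The point is an algebraic (square-root) branch point.


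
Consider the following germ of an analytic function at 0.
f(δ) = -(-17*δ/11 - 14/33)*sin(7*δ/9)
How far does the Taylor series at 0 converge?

The radius of convergence is infinite.

The factor -sin(7*δ/9) is entire and contributes no finite singular point.
The polynomial part has no poles.
No finite singular points: the Taylor series at 0 converges everywhere.


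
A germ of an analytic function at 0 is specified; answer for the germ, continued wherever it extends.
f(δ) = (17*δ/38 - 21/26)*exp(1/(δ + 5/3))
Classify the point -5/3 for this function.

The exponent 1/(δ - (-5/3)) has a pole at -5/3, so exp(1/(δ - (-5/3))) takes every nonzero value near it: an essential singularity (not a pole of any order).

The point is an essential singularity.


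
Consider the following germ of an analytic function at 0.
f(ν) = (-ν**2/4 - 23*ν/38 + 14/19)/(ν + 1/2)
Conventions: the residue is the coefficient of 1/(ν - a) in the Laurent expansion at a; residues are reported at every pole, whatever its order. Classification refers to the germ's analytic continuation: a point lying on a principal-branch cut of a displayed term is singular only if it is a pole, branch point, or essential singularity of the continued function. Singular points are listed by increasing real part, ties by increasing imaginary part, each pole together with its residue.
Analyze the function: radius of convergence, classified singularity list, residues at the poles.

Denominator factor (ν + 1/2): pole of order 1 at -1/2, modulus 1/2.
The radius of convergence is the smallest modulus among the singular points: 1/2.
At the order-1 pole -1/2 set g(ν) = (ν - (-1/2))*f(ν) = -ν**2/4 - 23*ν/38 + 14/19.
Simple pole: residue = g(a) at a = -1/2, which is 297/304.

Radius of convergence at 0: 1/2.
At -1/2: a pole of order 1; residue 297/304.


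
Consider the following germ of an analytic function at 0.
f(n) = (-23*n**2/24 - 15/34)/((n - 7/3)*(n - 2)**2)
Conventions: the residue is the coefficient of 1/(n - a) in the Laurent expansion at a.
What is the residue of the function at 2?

The residue is 1699/34.

At the order-2 pole 2 set g(n) = (n - (2))^2*f(n) = (-23*n**2/24 - 15/34)/(n - 7/3).
Order-2 pole: residue = g'(a); g'(2) = 1699/34, so the residue is 1699/34.


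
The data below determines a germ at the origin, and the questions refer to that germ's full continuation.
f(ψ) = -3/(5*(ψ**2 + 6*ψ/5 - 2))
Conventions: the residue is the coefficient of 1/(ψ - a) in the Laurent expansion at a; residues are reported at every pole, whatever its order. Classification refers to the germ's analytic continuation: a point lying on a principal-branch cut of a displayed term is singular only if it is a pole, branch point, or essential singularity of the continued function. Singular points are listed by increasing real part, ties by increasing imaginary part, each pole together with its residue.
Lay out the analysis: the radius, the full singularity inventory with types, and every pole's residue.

Radius of convergence at 0: -3/5 + (1/5)*sqrt(59).
At -3/5 - (1/5)*sqrt(59): a pole of order 1; residue (3/118)*sqrt(59).
At -3/5 + (1/5)*sqrt(59): a pole of order 1; residue -(3/118)*sqrt(59).

Denominator factor (ψ**2 + 6*ψ/5 - 2): discriminant 236/25, real irrational roots -3/5 + (1/5)*sqrt(59) and -3/5 - (1/5)*sqrt(59); poles of order 1, moduli -3/5 + (1/5)*sqrt(59) and 3/5 + (1/5)*sqrt(59).
The radius of convergence is the smallest modulus among the singular points: -3/5 + (1/5)*sqrt(59).
The factor ψ**2 + 6*ψ/5 - 2 splits as (ψ - a)(ψ - a') with a = -3/5 - (1/5)*sqrt(59), a' = -3/5 + (1/5)*sqrt(59). At the order-1 pole a set g(ψ) = (ψ - a)*f(ψ) = [-3/5] / (ψ - a').
Simple pole: residue = g(a) at a = -3/5 - (1/5)*sqrt(59), which is (3/118)*sqrt(59).
The factor ψ**2 + 6*ψ/5 - 2 splits as (ψ - a)(ψ - a') with a = -3/5 + (1/5)*sqrt(59), a' = -3/5 - (1/5)*sqrt(59). At the order-1 pole a set g(ψ) = (ψ - a)*f(ψ) = [-3/5] / (ψ - a').
Simple pole: residue = g(a) at a = -3/5 + (1/5)*sqrt(59), which is -(3/118)*sqrt(59).
List the singular points by increasing real part (a conjugate pair: the negative imaginary part first).


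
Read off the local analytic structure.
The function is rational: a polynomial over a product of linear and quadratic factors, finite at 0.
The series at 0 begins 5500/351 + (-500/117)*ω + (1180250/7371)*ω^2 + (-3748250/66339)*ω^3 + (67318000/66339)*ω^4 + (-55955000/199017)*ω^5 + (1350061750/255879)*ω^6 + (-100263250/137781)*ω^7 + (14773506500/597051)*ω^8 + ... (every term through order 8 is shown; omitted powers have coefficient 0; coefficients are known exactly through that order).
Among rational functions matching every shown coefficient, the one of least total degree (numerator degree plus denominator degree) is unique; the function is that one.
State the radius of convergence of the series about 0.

No rational of total degree below 7 reproduces all 9 coefficients; solving the [2/5] Pade equations on them gives f(ω) = (27*ω**2/14 + 8*ω/13 + 11/13)/((ω - 1/2)**2*(ω + 3/5)**3), whose expansion matches every shown term.
Denominator factor (ω + 3/5)^3: pole of order 3 at -3/5, modulus 3/5.
Denominator factor (ω - 1/2)^2: pole of order 2 at 1/2, modulus 1/2.
The radius of convergence is the smallest modulus among the singular points: 1/2.

The radius of convergence is 1/2.
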